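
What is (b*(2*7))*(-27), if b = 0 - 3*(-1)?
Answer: -1134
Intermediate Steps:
b = 3 (b = 0 + 3 = 3)
(b*(2*7))*(-27) = (3*(2*7))*(-27) = (3*14)*(-27) = 42*(-27) = -1134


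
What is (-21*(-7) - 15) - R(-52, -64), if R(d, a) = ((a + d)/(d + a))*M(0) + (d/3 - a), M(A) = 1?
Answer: 253/3 ≈ 84.333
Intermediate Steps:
R(d, a) = 1 - a + d/3 (R(d, a) = ((a + d)/(d + a))*1 + (d/3 - a) = ((a + d)/(a + d))*1 + (d*(⅓) - a) = 1*1 + (d/3 - a) = 1 + (-a + d/3) = 1 - a + d/3)
(-21*(-7) - 15) - R(-52, -64) = (-21*(-7) - 15) - (1 - 1*(-64) + (⅓)*(-52)) = (147 - 15) - (1 + 64 - 52/3) = 132 - 1*143/3 = 132 - 143/3 = 253/3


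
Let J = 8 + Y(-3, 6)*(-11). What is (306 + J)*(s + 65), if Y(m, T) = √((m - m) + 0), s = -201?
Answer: -42704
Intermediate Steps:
Y(m, T) = 0 (Y(m, T) = √(0 + 0) = √0 = 0)
J = 8 (J = 8 + 0*(-11) = 8 + 0 = 8)
(306 + J)*(s + 65) = (306 + 8)*(-201 + 65) = 314*(-136) = -42704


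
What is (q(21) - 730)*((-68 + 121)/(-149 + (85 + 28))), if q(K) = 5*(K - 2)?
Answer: 33655/36 ≈ 934.86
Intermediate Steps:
q(K) = -10 + 5*K (q(K) = 5*(-2 + K) = -10 + 5*K)
(q(21) - 730)*((-68 + 121)/(-149 + (85 + 28))) = ((-10 + 5*21) - 730)*((-68 + 121)/(-149 + (85 + 28))) = ((-10 + 105) - 730)*(53/(-149 + 113)) = (95 - 730)*(53/(-36)) = -33655*(-1)/36 = -635*(-53/36) = 33655/36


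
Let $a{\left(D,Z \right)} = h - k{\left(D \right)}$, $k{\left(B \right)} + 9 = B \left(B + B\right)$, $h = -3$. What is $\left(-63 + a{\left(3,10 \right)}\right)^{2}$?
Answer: $5625$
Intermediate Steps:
$k{\left(B \right)} = -9 + 2 B^{2}$ ($k{\left(B \right)} = -9 + B \left(B + B\right) = -9 + B 2 B = -9 + 2 B^{2}$)
$a{\left(D,Z \right)} = 6 - 2 D^{2}$ ($a{\left(D,Z \right)} = -3 - \left(-9 + 2 D^{2}\right) = 6 - 2 D^{2}$)
$\left(-63 + a{\left(3,10 \right)}\right)^{2} = \left(-63 + \left(6 - 2 \cdot 3^{2}\right)\right)^{2} = \left(-63 + \left(6 - 18\right)\right)^{2} = \left(-63 - 12\right)^{2} = \left(-75\right)^{2} = 5625$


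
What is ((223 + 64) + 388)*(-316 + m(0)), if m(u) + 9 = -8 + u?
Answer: -224775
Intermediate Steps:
m(u) = -17 + u (m(u) = -9 + (-8 + u) = -17 + u)
((223 + 64) + 388)*(-316 + m(0)) = ((223 + 64) + 388)*(-316 + (-17 + 0)) = (287 + 388)*(-316 - 17) = 675*(-333) = -224775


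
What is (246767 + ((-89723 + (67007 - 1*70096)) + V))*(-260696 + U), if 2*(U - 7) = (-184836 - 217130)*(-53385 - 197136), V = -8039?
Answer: 7346899995361864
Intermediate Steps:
U = 50350462150 (U = 7 + ((-184836 - 217130)*(-53385 - 197136))/2 = 7 + (-401966*(-250521))/2 = 7 + (½)*100700924286 = 7 + 50350462143 = 50350462150)
(246767 + ((-89723 + (67007 - 1*70096)) + V))*(-260696 + U) = (246767 + ((-89723 + (67007 - 1*70096)) - 8039))*(-260696 + 50350462150) = (246767 + ((-89723 + (67007 - 70096)) - 8039))*50350201454 = (246767 + ((-89723 - 3089) - 8039))*50350201454 = (246767 + (-92812 - 8039))*50350201454 = (246767 - 100851)*50350201454 = 145916*50350201454 = 7346899995361864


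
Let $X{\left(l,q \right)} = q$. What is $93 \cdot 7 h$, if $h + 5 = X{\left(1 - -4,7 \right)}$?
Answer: $1302$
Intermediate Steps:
$h = 2$ ($h = -5 + 7 = 2$)
$93 \cdot 7 h = 93 \cdot 7 \cdot 2 = 651 \cdot 2 = 1302$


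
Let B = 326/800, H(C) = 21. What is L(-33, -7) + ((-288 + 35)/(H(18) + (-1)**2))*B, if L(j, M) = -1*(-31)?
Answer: 21051/800 ≈ 26.314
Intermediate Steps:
L(j, M) = 31
B = 163/400 (B = 326*(1/800) = 163/400 ≈ 0.40750)
L(-33, -7) + ((-288 + 35)/(H(18) + (-1)**2))*B = 31 + ((-288 + 35)/(21 + (-1)**2))*(163/400) = 31 - 253/(21 + 1)*(163/400) = 31 - 253/22*(163/400) = 31 - 253*1/22*(163/400) = 31 - 23/2*163/400 = 31 - 3749/800 = 21051/800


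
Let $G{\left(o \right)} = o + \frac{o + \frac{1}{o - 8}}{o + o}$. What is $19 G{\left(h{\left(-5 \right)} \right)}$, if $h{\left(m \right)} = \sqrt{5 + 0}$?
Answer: $\frac{551}{59} + \frac{5529 \sqrt{5}}{295} \approx 51.248$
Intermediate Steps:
$h{\left(m \right)} = \sqrt{5}$
$G{\left(o \right)} = o + \frac{o + \frac{1}{-8 + o}}{2 o}$ ($G{\left(o \right)} = o + \frac{o + \frac{1}{o - 8}}{2 o} = o + \left(o + \frac{1}{o - 8}\right) \frac{1}{2 o} = o + \left(o + \frac{1}{-8 + o}\right) \frac{1}{2 o} = o + \frac{o + \frac{1}{-8 + o}}{2 o}$)
$19 G{\left(h{\left(-5 \right)} \right)} = 19 \frac{1 - 15 \left(\sqrt{5}\right)^{2} - 8 \sqrt{5} + 2 \left(\sqrt{5}\right)^{3}}{2 \sqrt{5} \left(-8 + \sqrt{5}\right)} = 19 \frac{\frac{\sqrt{5}}{5} \left(1 - 75 - 8 \sqrt{5} + 2 \cdot 5 \sqrt{5}\right)}{2 \left(-8 + \sqrt{5}\right)} = 19 \frac{\frac{\sqrt{5}}{5} \left(1 - 75 - 8 \sqrt{5} + 10 \sqrt{5}\right)}{2 \left(-8 + \sqrt{5}\right)} = 19 \frac{\frac{\sqrt{5}}{5} \left(-74 + 2 \sqrt{5}\right)}{2 \left(-8 + \sqrt{5}\right)} = 19 \frac{\sqrt{5} \left(-74 + 2 \sqrt{5}\right)}{10 \left(-8 + \sqrt{5}\right)} = \frac{19 \sqrt{5} \left(-74 + 2 \sqrt{5}\right)}{10 \left(-8 + \sqrt{5}\right)}$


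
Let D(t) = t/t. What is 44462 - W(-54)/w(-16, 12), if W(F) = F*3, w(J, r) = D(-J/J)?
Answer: 44624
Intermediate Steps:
D(t) = 1
w(J, r) = 1
W(F) = 3*F
44462 - W(-54)/w(-16, 12) = 44462 - 3*(-54)/1 = 44462 - (-162) = 44462 - 1*(-162) = 44462 + 162 = 44624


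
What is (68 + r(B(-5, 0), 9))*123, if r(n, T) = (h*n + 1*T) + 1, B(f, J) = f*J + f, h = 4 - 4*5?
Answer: 19434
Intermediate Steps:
h = -16 (h = 4 - 20 = -16)
B(f, J) = f + J*f (B(f, J) = J*f + f = f + J*f)
r(n, T) = 1 + T - 16*n (r(n, T) = (-16*n + 1*T) + 1 = (-16*n + T) + 1 = (T - 16*n) + 1 = 1 + T - 16*n)
(68 + r(B(-5, 0), 9))*123 = (68 + (1 + 9 - (-80)*(1 + 0)))*123 = (68 + (1 + 9 - (-80)))*123 = (68 + (1 + 9 - 16*(-5)))*123 = (68 + (1 + 9 + 80))*123 = (68 + 90)*123 = 158*123 = 19434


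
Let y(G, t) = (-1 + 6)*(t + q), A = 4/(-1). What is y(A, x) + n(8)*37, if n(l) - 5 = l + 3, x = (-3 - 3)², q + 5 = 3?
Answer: 762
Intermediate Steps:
q = -2 (q = -5 + 3 = -2)
A = -4 (A = 4*(-1) = -4)
x = 36 (x = (-6)² = 36)
y(G, t) = -10 + 5*t (y(G, t) = (-1 + 6)*(t - 2) = 5*(-2 + t) = -10 + 5*t)
n(l) = 8 + l (n(l) = 5 + (l + 3) = 5 + (3 + l) = 8 + l)
y(A, x) + n(8)*37 = (-10 + 5*36) + (8 + 8)*37 = (-10 + 180) + 16*37 = 170 + 592 = 762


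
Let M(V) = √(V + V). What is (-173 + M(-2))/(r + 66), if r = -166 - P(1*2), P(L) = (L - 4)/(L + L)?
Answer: 346/199 - 4*I/199 ≈ 1.7387 - 0.020101*I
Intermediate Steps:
P(L) = (-4 + L)/(2*L) (P(L) = (-4 + L)/((2*L)) = (-4 + L)*(1/(2*L)) = (-4 + L)/(2*L))
M(V) = √2*√V (M(V) = √(2*V) = √2*√V)
r = -331/2 (r = -166 - (-4 + 1*2)/(2*(1*2)) = -166 - (-4 + 2)/(2*2) = -166 - (-2)/(2*2) = -166 - 1*(-½) = -166 + ½ = -331/2 ≈ -165.50)
(-173 + M(-2))/(r + 66) = (-173 + √2*√(-2))/(-331/2 + 66) = (-173 + √2*(I*√2))/(-199/2) = (-173 + 2*I)*(-2/199) = 346/199 - 4*I/199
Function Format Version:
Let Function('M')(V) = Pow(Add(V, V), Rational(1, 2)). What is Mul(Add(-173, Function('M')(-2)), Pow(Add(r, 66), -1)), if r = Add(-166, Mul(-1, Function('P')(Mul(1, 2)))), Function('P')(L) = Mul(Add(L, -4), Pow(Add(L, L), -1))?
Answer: Add(Rational(346, 199), Mul(Rational(-4, 199), I)) ≈ Add(1.7387, Mul(-0.020101, I))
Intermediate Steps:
Function('P')(L) = Mul(Rational(1, 2), Pow(L, -1), Add(-4, L)) (Function('P')(L) = Mul(Add(-4, L), Pow(Mul(2, L), -1)) = Mul(Add(-4, L), Mul(Rational(1, 2), Pow(L, -1))) = Mul(Rational(1, 2), Pow(L, -1), Add(-4, L)))
Function('M')(V) = Mul(Pow(2, Rational(1, 2)), Pow(V, Rational(1, 2))) (Function('M')(V) = Pow(Mul(2, V), Rational(1, 2)) = Mul(Pow(2, Rational(1, 2)), Pow(V, Rational(1, 2))))
r = Rational(-331, 2) (r = Add(-166, Mul(-1, Mul(Rational(1, 2), Pow(Mul(1, 2), -1), Add(-4, Mul(1, 2))))) = Add(-166, Mul(-1, Mul(Rational(1, 2), Pow(2, -1), Add(-4, 2)))) = Add(-166, Mul(-1, Mul(Rational(1, 2), Rational(1, 2), -2))) = Add(-166, Mul(-1, Rational(-1, 2))) = Add(-166, Rational(1, 2)) = Rational(-331, 2) ≈ -165.50)
Mul(Add(-173, Function('M')(-2)), Pow(Add(r, 66), -1)) = Mul(Add(-173, Mul(Pow(2, Rational(1, 2)), Pow(-2, Rational(1, 2)))), Pow(Add(Rational(-331, 2), 66), -1)) = Mul(Add(-173, Mul(Pow(2, Rational(1, 2)), Mul(I, Pow(2, Rational(1, 2))))), Pow(Rational(-199, 2), -1)) = Mul(Add(-173, Mul(2, I)), Rational(-2, 199)) = Add(Rational(346, 199), Mul(Rational(-4, 199), I))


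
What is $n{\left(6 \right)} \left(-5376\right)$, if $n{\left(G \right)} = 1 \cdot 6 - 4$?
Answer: $-10752$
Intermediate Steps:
$n{\left(G \right)} = 2$ ($n{\left(G \right)} = 6 - 4 = 2$)
$n{\left(6 \right)} \left(-5376\right) = 2 \left(-5376\right) = -10752$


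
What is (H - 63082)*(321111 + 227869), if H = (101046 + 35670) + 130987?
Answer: 112332836580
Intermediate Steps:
H = 267703 (H = 136716 + 130987 = 267703)
(H - 63082)*(321111 + 227869) = (267703 - 63082)*(321111 + 227869) = 204621*548980 = 112332836580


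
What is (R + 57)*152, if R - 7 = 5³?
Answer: 28728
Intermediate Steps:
R = 132 (R = 7 + 5³ = 7 + 125 = 132)
(R + 57)*152 = (132 + 57)*152 = 189*152 = 28728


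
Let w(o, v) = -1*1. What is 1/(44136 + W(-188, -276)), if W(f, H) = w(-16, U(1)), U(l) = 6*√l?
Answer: 1/44135 ≈ 2.2658e-5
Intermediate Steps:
w(o, v) = -1
W(f, H) = -1
1/(44136 + W(-188, -276)) = 1/(44136 - 1) = 1/44135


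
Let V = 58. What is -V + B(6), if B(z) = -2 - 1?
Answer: -61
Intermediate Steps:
B(z) = -3
-V + B(6) = -1*58 - 3 = -58 - 3 = -61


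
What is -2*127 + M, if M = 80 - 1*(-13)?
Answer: -161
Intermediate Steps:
M = 93 (M = 80 + 13 = 93)
-2*127 + M = -2*127 + 93 = -254 + 93 = -161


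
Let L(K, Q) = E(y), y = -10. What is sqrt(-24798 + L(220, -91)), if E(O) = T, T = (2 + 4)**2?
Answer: I*sqrt(24762) ≈ 157.36*I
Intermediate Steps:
T = 36 (T = 6**2 = 36)
E(O) = 36
L(K, Q) = 36
sqrt(-24798 + L(220, -91)) = sqrt(-24798 + 36) = sqrt(-24762) = I*sqrt(24762)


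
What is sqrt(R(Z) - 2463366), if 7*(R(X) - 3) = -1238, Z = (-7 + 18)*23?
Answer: I*sqrt(120713453)/7 ≈ 1569.6*I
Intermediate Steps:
Z = 253 (Z = 11*23 = 253)
R(X) = -1217/7 (R(X) = 3 + (1/7)*(-1238) = 3 - 1238/7 = -1217/7)
sqrt(R(Z) - 2463366) = sqrt(-1217/7 - 2463366) = sqrt(-17244779/7) = I*sqrt(120713453)/7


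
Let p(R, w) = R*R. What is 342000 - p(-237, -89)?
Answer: 285831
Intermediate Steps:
p(R, w) = R²
342000 - p(-237, -89) = 342000 - 1*(-237)² = 342000 - 1*56169 = 342000 - 56169 = 285831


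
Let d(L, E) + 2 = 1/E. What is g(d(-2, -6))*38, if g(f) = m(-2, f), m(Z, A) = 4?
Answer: 152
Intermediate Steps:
d(L, E) = -2 + 1/E
g(f) = 4
g(d(-2, -6))*38 = 4*38 = 152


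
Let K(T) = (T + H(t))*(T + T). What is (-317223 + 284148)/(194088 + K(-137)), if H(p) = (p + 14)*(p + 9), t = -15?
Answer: -33075/229982 ≈ -0.14382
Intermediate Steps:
H(p) = (9 + p)*(14 + p) (H(p) = (14 + p)*(9 + p) = (9 + p)*(14 + p))
K(T) = 2*T*(6 + T) (K(T) = (T + (126 + (-15)**2 + 23*(-15)))*(T + T) = (T + (126 + 225 - 345))*(2*T) = (T + 6)*(2*T) = (6 + T)*(2*T) = 2*T*(6 + T))
(-317223 + 284148)/(194088 + K(-137)) = (-317223 + 284148)/(194088 + 2*(-137)*(6 - 137)) = -33075/(194088 + 2*(-137)*(-131)) = -33075/(194088 + 35894) = -33075/229982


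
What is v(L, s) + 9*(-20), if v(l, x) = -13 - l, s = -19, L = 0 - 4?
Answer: -189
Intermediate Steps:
L = -4
v(L, s) + 9*(-20) = (-13 - 1*(-4)) + 9*(-20) = (-13 + 4) - 180 = -9 - 180 = -189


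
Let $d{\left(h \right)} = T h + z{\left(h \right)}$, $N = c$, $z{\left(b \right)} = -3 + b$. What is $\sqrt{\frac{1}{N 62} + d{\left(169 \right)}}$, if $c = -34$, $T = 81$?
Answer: $\frac{\sqrt{15391740653}}{1054} \approx 117.71$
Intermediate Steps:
$N = -34$
$d{\left(h \right)} = -3 + 82 h$ ($d{\left(h \right)} = 81 h + \left(-3 + h\right) = -3 + 82 h$)
$\sqrt{\frac{1}{N 62} + d{\left(169 \right)}} = \sqrt{\frac{1}{\left(-34\right) 62} + \left(-3 + 82 \cdot 169\right)} = \sqrt{\frac{1}{-2108} + \left(-3 + 13858\right)} = \sqrt{- \frac{1}{2108} + 13855} = \sqrt{\frac{29206339}{2108}} = \frac{\sqrt{15391740653}}{1054}$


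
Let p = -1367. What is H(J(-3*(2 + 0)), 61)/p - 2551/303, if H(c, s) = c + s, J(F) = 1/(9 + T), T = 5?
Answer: -49080103/5798814 ≈ -8.4638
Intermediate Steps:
J(F) = 1/14 (J(F) = 1/(9 + 5) = 1/14)
H(J(-3*(2 + 0)), 61)/p - 2551/303 = (1/14 + 61)/(-1367) - 2551/303 = (855/14)*(-1/1367) - 2551*1/303 = -855/19138 - 2551/303 = -49080103/5798814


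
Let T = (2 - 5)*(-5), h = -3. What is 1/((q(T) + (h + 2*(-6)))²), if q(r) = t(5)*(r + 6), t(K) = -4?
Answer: 1/9801 ≈ 0.00010203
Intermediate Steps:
T = 15 (T = -3*(-5) = 15)
q(r) = -24 - 4*r (q(r) = -4*(r + 6) = -4*(6 + r) = -24 - 4*r)
1/((q(T) + (h + 2*(-6)))²) = 1/(((-24 - 4*15) + (-3 + 2*(-6)))²) = 1/(((-24 - 60) + (-3 - 12))²) = 1/((-84 - 15)²) = 1/((-99)²) = 1/9801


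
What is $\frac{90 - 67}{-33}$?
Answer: $- \frac{23}{33} \approx -0.69697$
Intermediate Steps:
$\frac{90 - 67}{-33} = \left(- \frac{1}{33}\right) 23 = - \frac{23}{33}$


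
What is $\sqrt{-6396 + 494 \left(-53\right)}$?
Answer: $i \sqrt{32578} \approx 180.49 i$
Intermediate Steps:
$\sqrt{-6396 + 494 \left(-53\right)} = \sqrt{-6396 - 26182} = \sqrt{-32578} = i \sqrt{32578}$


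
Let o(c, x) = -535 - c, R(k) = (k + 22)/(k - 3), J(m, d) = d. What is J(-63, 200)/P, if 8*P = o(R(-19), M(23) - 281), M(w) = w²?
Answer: -35200/11767 ≈ -2.9914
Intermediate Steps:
R(k) = (22 + k)/(-3 + k)
P = -11767/176 (P = (-535 - (22 - 19)/(-3 - 19))/8 = (-535 - 3/(-22))/8 = (-535 - (-1)*3/22)/8 = (-535 - 1*(-3/22))/8 = (-535 + 3/22)/8 = (⅛)*(-11767/22) = -11767/176 ≈ -66.858)
J(-63, 200)/P = 200/(-11767/176) = 200*(-176/11767) = -35200/11767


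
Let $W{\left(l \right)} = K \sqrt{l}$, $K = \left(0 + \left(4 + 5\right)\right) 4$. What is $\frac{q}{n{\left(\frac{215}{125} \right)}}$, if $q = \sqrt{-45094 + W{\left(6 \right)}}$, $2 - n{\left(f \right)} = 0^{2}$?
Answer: $\frac{\sqrt{-45094 + 36 \sqrt{6}}}{2} \approx 106.07 i$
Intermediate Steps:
$K = 36$ ($K = \left(0 + 9\right) 4 = 9 \cdot 4 = 36$)
$W{\left(l \right)} = 36 \sqrt{l}$
$n{\left(f \right)} = 2$ ($n{\left(f \right)} = 2 - 0^{2} = 2 - 0 = 2 + 0 = 2$)
$q = \sqrt{-45094 + 36 \sqrt{6}} \approx 212.15 i$
$\frac{q}{n{\left(\frac{215}{125} \right)}} = \frac{\sqrt{-45094 + 36 \sqrt{6}}}{2}$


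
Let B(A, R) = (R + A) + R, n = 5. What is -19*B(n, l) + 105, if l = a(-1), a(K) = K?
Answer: 48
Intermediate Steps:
l = -1
B(A, R) = A + 2*R (B(A, R) = (A + R) + R = A + 2*R)
-19*B(n, l) + 105 = -19*(5 + 2*(-1)) + 105 = -19*(5 - 2) + 105 = -19*3 + 105 = -57 + 105 = 48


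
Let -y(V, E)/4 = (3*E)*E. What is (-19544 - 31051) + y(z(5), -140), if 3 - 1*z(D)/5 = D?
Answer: -285795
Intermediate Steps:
z(D) = 15 - 5*D
y(V, E) = -12*E**2 (y(V, E) = -4*3*E*E = -12*E**2)
(-19544 - 31051) + y(z(5), -140) = (-19544 - 31051) - 12*(-140)**2 = -50595 - 12*19600 = -50595 - 235200 = -285795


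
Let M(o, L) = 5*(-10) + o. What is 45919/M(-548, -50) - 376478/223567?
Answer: -10491106917/133693066 ≈ -78.472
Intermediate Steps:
M(o, L) = -50 + o
45919/M(-548, -50) - 376478/223567 = 45919/(-50 - 548) - 376478/223567 = 45919/(-598) - 376478*1/223567 = 45919*(-1/598) - 376478/223567 = -45919/598 - 376478/223567 = -10491106917/133693066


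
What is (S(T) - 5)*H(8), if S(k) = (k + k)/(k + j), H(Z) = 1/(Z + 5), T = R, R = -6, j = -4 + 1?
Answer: -11/39 ≈ -0.28205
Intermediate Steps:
j = -3
T = -6
H(Z) = 1/(5 + Z)
S(k) = 2*k/(-3 + k) (S(k) = (k + k)/(k - 3) = (2*k)/(-3 + k) = 2*k/(-3 + k))
(S(T) - 5)*H(8) = (2*(-6)/(-3 - 6) - 5)/(5 + 8) = (2*(-6)/(-9) - 5)/13 = (2*(-6)*(-1/9) - 5)*(1/13) = (4/3 - 5)*(1/13) = -11/3*1/13 = -11/39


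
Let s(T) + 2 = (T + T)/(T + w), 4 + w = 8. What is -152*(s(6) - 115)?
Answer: 88008/5 ≈ 17602.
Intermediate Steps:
w = 4 (w = -4 + 8 = 4)
s(T) = -2 + 2*T/(4 + T) (s(T) = -2 + (T + T)/(T + 4) = -2 + (2*T)/(4 + T) = -2 + 2*T/(4 + T))
-152*(s(6) - 115) = -152*(-8/(4 + 6) - 115) = -152*(-8/10 - 115) = -152*(-8*⅒ - 115) = -152*(-⅘ - 115) = -152*(-579/5) = 88008/5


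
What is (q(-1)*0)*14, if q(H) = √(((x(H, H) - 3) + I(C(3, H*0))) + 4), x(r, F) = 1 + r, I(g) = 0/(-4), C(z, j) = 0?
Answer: 0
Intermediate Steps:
I(g) = 0 (I(g) = 0*(-¼) = 0)
q(H) = √(2 + H) (q(H) = √((((1 + H) - 3) + 0) + 4) = √(((-2 + H) + 0) + 4) = √((-2 + H) + 4) = √(2 + H))
(q(-1)*0)*14 = (√(2 - 1)*0)*14 = (√1*0)*14 = (1*0)*14 = 0*14 = 0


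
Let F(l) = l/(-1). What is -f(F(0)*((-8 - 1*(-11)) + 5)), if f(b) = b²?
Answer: 0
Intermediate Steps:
F(l) = -l (F(l) = l*(-1) = -l)
-f(F(0)*((-8 - 1*(-11)) + 5)) = -((-1*0)*((-8 - 1*(-11)) + 5))² = -(0*((-8 + 11) + 5))² = -(0*(3 + 5))² = -(0*8)² = -1*0² = -1*0 = 0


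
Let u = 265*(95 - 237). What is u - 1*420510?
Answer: -458140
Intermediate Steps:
u = -37630 (u = 265*(-142) = -37630)
u - 1*420510 = -37630 - 1*420510 = -37630 - 420510 = -458140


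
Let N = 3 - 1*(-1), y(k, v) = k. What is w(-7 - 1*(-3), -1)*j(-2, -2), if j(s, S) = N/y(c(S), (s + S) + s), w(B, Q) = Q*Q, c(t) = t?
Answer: -2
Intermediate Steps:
N = 4 (N = 3 + 1 = 4)
w(B, Q) = Q²
j(s, S) = 4/S
w(-7 - 1*(-3), -1)*j(-2, -2) = (-1)²*(4/(-2)) = 1*(4*(-½)) = 1*(-2) = -2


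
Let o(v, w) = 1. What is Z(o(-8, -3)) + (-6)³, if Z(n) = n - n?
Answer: -216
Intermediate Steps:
Z(n) = 0
Z(o(-8, -3)) + (-6)³ = 0 + (-6)³ = 0 - 216 = -216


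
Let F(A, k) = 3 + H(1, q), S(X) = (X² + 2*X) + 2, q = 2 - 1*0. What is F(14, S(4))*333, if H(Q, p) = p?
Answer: 1665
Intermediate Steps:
q = 2 (q = 2 + 0 = 2)
S(X) = 2 + X² + 2*X
F(A, k) = 5 (F(A, k) = 3 + 2 = 5)
F(14, S(4))*333 = 5*333 = 1665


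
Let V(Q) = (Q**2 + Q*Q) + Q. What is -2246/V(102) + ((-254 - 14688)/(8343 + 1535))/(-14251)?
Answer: -78965019442/735882378495 ≈ -0.10731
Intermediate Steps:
V(Q) = Q + 2*Q**2 (V(Q) = (Q**2 + Q**2) + Q = 2*Q**2 + Q = Q + 2*Q**2)
-2246/V(102) + ((-254 - 14688)/(8343 + 1535))/(-14251) = -2246*1/(102*(1 + 2*102)) + ((-254 - 14688)/(8343 + 1535))/(-14251) = -2246*1/(102*(1 + 204)) - 14942/9878*(-1/14251) = -2246/(102*205) - 14942*1/9878*(-1/14251) = -2246/20910 - 7471/4939*(-1/14251) = -2246*1/20910 + 7471/70385689 = -1123/10455 + 7471/70385689 = -78965019442/735882378495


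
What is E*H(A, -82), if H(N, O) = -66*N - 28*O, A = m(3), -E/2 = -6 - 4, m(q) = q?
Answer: 41960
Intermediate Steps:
E = 20 (E = -2*(-6 - 4) = -2*(-10) = 20)
A = 3
E*H(A, -82) = 20*(-66*3 - 28*(-82)) = 20*(-198 + 2296) = 20*2098 = 41960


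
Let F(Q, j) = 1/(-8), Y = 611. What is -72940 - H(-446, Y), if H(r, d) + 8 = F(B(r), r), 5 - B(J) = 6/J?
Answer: -583455/8 ≈ -72932.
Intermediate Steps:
B(J) = 5 - 6/J
F(Q, j) = -⅛
H(r, d) = -65/8 (H(r, d) = -8 - ⅛ = -65/8)
-72940 - H(-446, Y) = -72940 - 1*(-65/8) = -72940 + 65/8 = -583455/8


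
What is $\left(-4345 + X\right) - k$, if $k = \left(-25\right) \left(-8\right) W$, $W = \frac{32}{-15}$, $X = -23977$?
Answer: $- \frac{83686}{3} \approx -27895.0$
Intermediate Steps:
$W = - \frac{32}{15}$ ($W = 32 \left(- \frac{1}{15}\right) = - \frac{32}{15} \approx -2.1333$)
$k = - \frac{1280}{3}$ ($k = \left(-25\right) \left(-8\right) \left(- \frac{32}{15}\right) = 200 \left(- \frac{32}{15}\right) = - \frac{1280}{3} \approx -426.67$)
$\left(-4345 + X\right) - k = \left(-4345 - 23977\right) - - \frac{1280}{3} = -28322 + \frac{1280}{3} = - \frac{83686}{3}$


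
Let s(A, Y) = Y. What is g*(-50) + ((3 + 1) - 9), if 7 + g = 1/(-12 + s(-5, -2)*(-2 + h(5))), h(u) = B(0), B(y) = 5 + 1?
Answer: 695/2 ≈ 347.50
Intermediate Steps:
B(y) = 6
h(u) = 6
g = -141/20 (g = -7 + 1/(-12 - 2*(-2 + 6)) = -7 + 1/(-12 - 2*4) = -7 + 1/(-12 - 8) = -7 + 1/(-20) = -7 - 1/20 = -141/20 ≈ -7.0500)
g*(-50) + ((3 + 1) - 9) = -141/20*(-50) + ((3 + 1) - 9) = 705/2 + (4 - 9) = 705/2 - 5 = 695/2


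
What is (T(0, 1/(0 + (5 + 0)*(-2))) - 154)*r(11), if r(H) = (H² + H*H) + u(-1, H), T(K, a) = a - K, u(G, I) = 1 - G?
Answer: -188002/5 ≈ -37600.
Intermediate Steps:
r(H) = 2 + 2*H² (r(H) = (H² + H*H) + (1 - 1*(-1)) = (H² + H²) + (1 + 1) = 2*H² + 2 = 2 + 2*H²)
(T(0, 1/(0 + (5 + 0)*(-2))) - 154)*r(11) = ((1/(0 + (5 + 0)*(-2)) - 1*0) - 154)*(2 + 2*11²) = ((1/(0 + 5*(-2)) + 0) - 154)*(2 + 2*121) = ((1/(0 - 10) + 0) - 154)*(2 + 242) = ((1/(-10) + 0) - 154)*244 = ((-⅒ + 0) - 154)*244 = (-⅒ - 154)*244 = -1541/10*244 = -188002/5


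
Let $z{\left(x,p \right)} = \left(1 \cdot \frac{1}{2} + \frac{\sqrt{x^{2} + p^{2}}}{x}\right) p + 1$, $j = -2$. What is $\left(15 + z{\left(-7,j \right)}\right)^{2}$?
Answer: $\frac{11237}{49} + \frac{60 \sqrt{53}}{7} \approx 291.73$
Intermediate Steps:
$z{\left(x,p \right)} = 1 + p \left(\frac{1}{2} + \frac{\sqrt{p^{2} + x^{2}}}{x}\right)$ ($z{\left(x,p \right)} = \left(1 \cdot \frac{1}{2} + \frac{\sqrt{p^{2} + x^{2}}}{x}\right) p + 1 = \left(\frac{1}{2} + \frac{\sqrt{p^{2} + x^{2}}}{x}\right) p + 1 = p \left(\frac{1}{2} + \frac{\sqrt{p^{2} + x^{2}}}{x}\right) + 1 = 1 + p \left(\frac{1}{2} + \frac{\sqrt{p^{2} + x^{2}}}{x}\right)$)
$\left(15 + z{\left(-7,j \right)}\right)^{2} = \left(15 + \left(1 + \frac{1}{2} \left(-2\right) - \frac{2 \sqrt{\left(-2\right)^{2} + \left(-7\right)^{2}}}{-7}\right)\right)^{2} = \left(15 - - \frac{2 \sqrt{4 + 49}}{7}\right)^{2} = \left(15 - - \frac{2 \sqrt{53}}{7}\right)^{2} = \left(15 + \left(1 - 1 + \frac{2 \sqrt{53}}{7}\right)\right)^{2} = \left(15 + \frac{2 \sqrt{53}}{7}\right)^{2}$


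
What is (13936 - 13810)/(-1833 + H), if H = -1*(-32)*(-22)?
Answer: -126/2537 ≈ -0.049665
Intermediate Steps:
H = -704 (H = 32*(-22) = -704)
(13936 - 13810)/(-1833 + H) = (13936 - 13810)/(-1833 - 704) = 126/(-2537) = 126*(-1/2537) = -126/2537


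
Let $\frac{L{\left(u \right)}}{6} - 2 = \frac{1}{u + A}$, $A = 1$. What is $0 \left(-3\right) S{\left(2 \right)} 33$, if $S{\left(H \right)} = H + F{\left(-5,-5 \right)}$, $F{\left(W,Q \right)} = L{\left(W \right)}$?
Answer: $0$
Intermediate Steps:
$L{\left(u \right)} = 12 + \frac{6}{1 + u}$ ($L{\left(u \right)} = 12 + \frac{6}{u + 1} = 12 + \frac{6}{1 + u}$)
$F{\left(W,Q \right)} = \frac{6 \left(3 + 2 W\right)}{1 + W}$
$S{\left(H \right)} = \frac{21}{2} + H$ ($S{\left(H \right)} = H + \frac{6 \left(3 + 2 \left(-5\right)\right)}{1 - 5} = H + \frac{6 \left(3 - 10\right)}{-4} = H + 6 \left(- \frac{1}{4}\right) \left(-7\right) = H + \frac{21}{2} = \frac{21}{2} + H$)
$0 \left(-3\right) S{\left(2 \right)} 33 = 0 \left(-3\right) \left(\frac{21}{2} + 2\right) 33 = 0 \cdot \frac{25}{2} \cdot 33 = 0 \cdot 33 = 0$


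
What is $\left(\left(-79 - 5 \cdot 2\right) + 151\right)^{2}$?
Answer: $3844$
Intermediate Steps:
$\left(\left(-79 - 5 \cdot 2\right) + 151\right)^{2} = \left(\left(-79 - 10\right) + 151\right)^{2} = \left(-89 + 151\right)^{2} = 62^{2} = 3844$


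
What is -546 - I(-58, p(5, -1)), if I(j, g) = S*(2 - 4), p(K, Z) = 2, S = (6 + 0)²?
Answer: -474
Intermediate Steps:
S = 36 (S = 6² = 36)
I(j, g) = -72 (I(j, g) = 36*(2 - 4) = 36*(-2) = -72)
-546 - I(-58, p(5, -1)) = -546 - 1*(-72) = -546 + 72 = -474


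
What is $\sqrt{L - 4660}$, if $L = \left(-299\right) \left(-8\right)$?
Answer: $18 i \sqrt{7} \approx 47.624 i$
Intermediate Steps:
$L = 2392$
$\sqrt{L - 4660} = \sqrt{2392 - 4660} = \sqrt{-2268} = 18 i \sqrt{7}$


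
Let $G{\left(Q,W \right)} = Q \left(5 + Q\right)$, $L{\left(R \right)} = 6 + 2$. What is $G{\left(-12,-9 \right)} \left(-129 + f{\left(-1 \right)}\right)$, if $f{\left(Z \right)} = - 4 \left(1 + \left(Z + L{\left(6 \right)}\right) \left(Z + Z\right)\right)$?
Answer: $-6468$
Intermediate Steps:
$L{\left(R \right)} = 8$
$f{\left(Z \right)} = -4 - 8 Z \left(8 + Z\right)$ ($f{\left(Z \right)} = - 4 \left(1 + \left(Z + 8\right) \left(Z + Z\right)\right) = - 4 \left(1 + \left(8 + Z\right) 2 Z\right) = - 4 \left(1 + 2 Z \left(8 + Z\right)\right) = -4 - 8 Z \left(8 + Z\right)$)
$G{\left(-12,-9 \right)} \left(-129 + f{\left(-1 \right)}\right) = - 12 \left(5 - 12\right) \left(-129 - \left(-60 + 8\right)\right) = \left(-12\right) \left(-7\right) \left(-129 - -52\right) = 84 \left(-129 - -52\right) = 84 \left(-129 + 52\right) = 84 \left(-77\right) = -6468$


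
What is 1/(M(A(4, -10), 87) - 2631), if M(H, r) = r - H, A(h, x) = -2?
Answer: -1/2542 ≈ -0.00039339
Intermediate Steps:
1/(M(A(4, -10), 87) - 2631) = 1/((87 - 1*(-2)) - 2631) = 1/((87 + 2) - 2631) = 1/(89 - 2631) = 1/(-2542) = -1/2542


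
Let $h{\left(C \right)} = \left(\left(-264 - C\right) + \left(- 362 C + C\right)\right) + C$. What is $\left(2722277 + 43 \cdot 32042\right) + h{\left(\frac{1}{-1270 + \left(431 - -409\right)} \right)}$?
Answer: $\frac{1762922531}{430} \approx 4.0998 \cdot 10^{6}$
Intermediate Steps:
$h{\left(C \right)} = -264 - 361 C$ ($h{\left(C \right)} = \left(\left(-264 - C\right) - 361 C\right) + C = \left(-264 - 362 C\right) + C = -264 - 361 C$)
$\left(2722277 + 43 \cdot 32042\right) + h{\left(\frac{1}{-1270 + \left(431 - -409\right)} \right)} = \left(2722277 + 43 \cdot 32042\right) - \left(264 + \frac{361}{-1270 + \left(431 - -409\right)}\right) = \left(2722277 + 1377806\right) - \left(264 + \frac{361}{-1270 + \left(431 + 409\right)}\right) = 4100083 - \left(264 + \frac{361}{-1270 + 840}\right) = 4100083 - \left(264 + \frac{361}{-430}\right) = 4100083 - \frac{113159}{430} = \frac{1762922531}{430}$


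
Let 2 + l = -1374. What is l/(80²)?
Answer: -43/200 ≈ -0.21500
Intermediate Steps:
l = -1376 (l = -2 - 1374 = -1376)
l/(80²) = -1376/(80²) = -1376/6400 = -1376*1/6400 = -43/200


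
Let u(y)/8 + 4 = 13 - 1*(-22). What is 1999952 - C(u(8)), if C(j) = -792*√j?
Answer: 1999952 + 1584*√62 ≈ 2.0124e+6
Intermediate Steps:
u(y) = 248 (u(y) = -32 + 8*(13 - 1*(-22)) = -32 + 8*(13 + 22) = -32 + 8*35 = -32 + 280 = 248)
1999952 - C(u(8)) = 1999952 - (-792)*√248 = 1999952 - (-792)*2*√62 = 1999952 - (-1584)*√62 = 1999952 + 1584*√62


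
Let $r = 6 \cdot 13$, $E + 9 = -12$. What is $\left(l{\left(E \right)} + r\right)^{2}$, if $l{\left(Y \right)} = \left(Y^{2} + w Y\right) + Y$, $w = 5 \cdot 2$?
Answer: $82944$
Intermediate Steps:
$E = -21$ ($E = -9 - 12 = -21$)
$w = 10$
$l{\left(Y \right)} = Y^{2} + 11 Y$ ($l{\left(Y \right)} = \left(Y^{2} + 10 Y\right) + Y = Y^{2} + 11 Y$)
$r = 78$
$\left(l{\left(E \right)} + r\right)^{2} = \left(- 21 \left(11 - 21\right) + 78\right)^{2} = \left(\left(-21\right) \left(-10\right) + 78\right)^{2} = \left(210 + 78\right)^{2} = 288^{2} = 82944$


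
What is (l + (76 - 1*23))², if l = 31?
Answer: 7056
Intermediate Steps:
(l + (76 - 1*23))² = (31 + (76 - 1*23))² = (31 + (76 - 23))² = (31 + 53)² = 84² = 7056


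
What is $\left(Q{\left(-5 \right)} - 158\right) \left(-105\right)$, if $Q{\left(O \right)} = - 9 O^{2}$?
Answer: $40215$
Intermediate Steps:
$\left(Q{\left(-5 \right)} - 158\right) \left(-105\right) = \left(- 9 \left(-5\right)^{2} - 158\right) \left(-105\right) = \left(\left(-9\right) 25 - 158\right) \left(-105\right) = \left(-225 - 158\right) \left(-105\right) = \left(-383\right) \left(-105\right) = 40215$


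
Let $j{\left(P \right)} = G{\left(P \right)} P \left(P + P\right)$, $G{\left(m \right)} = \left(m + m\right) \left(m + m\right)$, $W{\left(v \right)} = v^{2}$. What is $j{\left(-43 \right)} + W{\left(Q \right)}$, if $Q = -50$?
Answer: $27352908$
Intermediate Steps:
$G{\left(m \right)} = 4 m^{2}$ ($G{\left(m \right)} = 2 m 2 m = 4 m^{2}$)
$j{\left(P \right)} = 8 P^{4}$ ($j{\left(P \right)} = 4 P^{2} P \left(P + P\right) = 4 P^{2} P 2 P = 4 P^{2} \cdot 2 P^{2} = 8 P^{4}$)
$j{\left(-43 \right)} + W{\left(Q \right)} = 8 \left(-43\right)^{4} + \left(-50\right)^{2} = 8 \cdot 3418801 + 2500 = 27350408 + 2500 = 27352908$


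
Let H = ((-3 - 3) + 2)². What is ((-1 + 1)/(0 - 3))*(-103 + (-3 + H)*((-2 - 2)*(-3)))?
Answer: 0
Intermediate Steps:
H = 16 (H = (-6 + 2)² = (-4)² = 16)
((-1 + 1)/(0 - 3))*(-103 + (-3 + H)*((-2 - 2)*(-3))) = ((-1 + 1)/(0 - 3))*(-103 + (-3 + 16)*((-2 - 2)*(-3))) = (0/(-3))*(-103 + 13*(-4*(-3))) = (0*(-⅓))*(-103 + 13*12) = 0*(-103 + 156) = 0*53 = 0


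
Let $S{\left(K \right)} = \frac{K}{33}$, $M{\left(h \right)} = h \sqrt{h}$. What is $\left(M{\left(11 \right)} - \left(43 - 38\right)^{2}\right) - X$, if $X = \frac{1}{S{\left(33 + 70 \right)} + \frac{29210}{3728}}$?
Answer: $- \frac{16910437}{673957} + 11 \sqrt{11} \approx 11.392$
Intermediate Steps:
$M{\left(h \right)} = h^{\frac{3}{2}}$
$S{\left(K \right)} = \frac{K}{33}$ ($S{\left(K \right)} = K \frac{1}{33} = \frac{K}{33}$)
$X = \frac{61512}{673957}$ ($X = \frac{1}{\frac{33 + 70}{33} + \frac{29210}{3728}} = \frac{1}{\frac{1}{33} \cdot 103 + 29210 \cdot \frac{1}{3728}} = \frac{1}{\frac{103}{33} + \frac{14605}{1864}} = \frac{1}{\frac{673957}{61512}} = \frac{61512}{673957} \approx 0.09127$)
$\left(M{\left(11 \right)} - \left(43 - 38\right)^{2}\right) - X = \left(11^{\frac{3}{2}} - \left(43 - 38\right)^{2}\right) - \frac{61512}{673957} = \left(11 \sqrt{11} - 5^{2}\right) - \frac{61512}{673957} = \left(11 \sqrt{11} - 25\right) - \frac{61512}{673957} = \left(-25 + 11 \sqrt{11}\right) - \frac{61512}{673957} = - \frac{16910437}{673957} + 11 \sqrt{11}$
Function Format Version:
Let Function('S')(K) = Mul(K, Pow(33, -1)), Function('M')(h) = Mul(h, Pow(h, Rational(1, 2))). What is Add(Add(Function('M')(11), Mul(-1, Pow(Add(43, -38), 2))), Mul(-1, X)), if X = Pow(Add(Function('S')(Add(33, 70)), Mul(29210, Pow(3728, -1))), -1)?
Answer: Add(Rational(-16910437, 673957), Mul(11, Pow(11, Rational(1, 2)))) ≈ 11.392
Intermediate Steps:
Function('M')(h) = Pow(h, Rational(3, 2))
Function('S')(K) = Mul(Rational(1, 33), K) (Function('S')(K) = Mul(K, Rational(1, 33)) = Mul(Rational(1, 33), K))
X = Rational(61512, 673957) (X = Pow(Add(Mul(Rational(1, 33), Add(33, 70)), Mul(29210, Pow(3728, -1))), -1) = Pow(Add(Mul(Rational(1, 33), 103), Mul(29210, Rational(1, 3728))), -1) = Pow(Add(Rational(103, 33), Rational(14605, 1864)), -1) = Pow(Rational(673957, 61512), -1) = Rational(61512, 673957) ≈ 0.091270)
Add(Add(Function('M')(11), Mul(-1, Pow(Add(43, -38), 2))), Mul(-1, X)) = Add(Add(Pow(11, Rational(3, 2)), Mul(-1, Pow(Add(43, -38), 2))), Mul(-1, Rational(61512, 673957))) = Add(Add(Mul(11, Pow(11, Rational(1, 2))), Mul(-1, Pow(5, 2))), Rational(-61512, 673957)) = Add(Add(Mul(11, Pow(11, Rational(1, 2))), Mul(-1, 25)), Rational(-61512, 673957)) = Add(Add(Mul(11, Pow(11, Rational(1, 2))), -25), Rational(-61512, 673957)) = Add(Add(-25, Mul(11, Pow(11, Rational(1, 2)))), Rational(-61512, 673957)) = Add(Rational(-16910437, 673957), Mul(11, Pow(11, Rational(1, 2))))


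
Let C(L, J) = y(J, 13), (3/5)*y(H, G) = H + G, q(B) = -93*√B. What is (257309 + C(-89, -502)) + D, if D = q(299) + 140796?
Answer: 397290 - 93*√299 ≈ 3.9568e+5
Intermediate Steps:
y(H, G) = 5*G/3 + 5*H/3 (y(H, G) = 5*(H + G)/3 = 5*(G + H)/3 = 5*G/3 + 5*H/3)
C(L, J) = 65/3 + 5*J/3 (C(L, J) = (5/3)*13 + 5*J/3 = 65/3 + 5*J/3)
D = 140796 - 93*√299 (D = -93*√299 + 140796 = 140796 - 93*√299 ≈ 1.3919e+5)
(257309 + C(-89, -502)) + D = (257309 + (65/3 + (5/3)*(-502))) + (140796 - 93*√299) = (257309 + (65/3 - 2510/3)) + (140796 - 93*√299) = (257309 - 815) + (140796 - 93*√299) = 256494 + (140796 - 93*√299) = 397290 - 93*√299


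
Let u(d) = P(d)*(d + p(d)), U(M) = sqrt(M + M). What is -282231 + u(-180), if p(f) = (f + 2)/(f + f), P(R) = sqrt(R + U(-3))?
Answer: -282231 - 32311*sqrt(-180 + I*sqrt(6))/180 ≈ -2.8225e+5 - 2408.4*I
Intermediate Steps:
U(M) = sqrt(2)*sqrt(M) (U(M) = sqrt(2*M) = sqrt(2)*sqrt(M))
P(R) = sqrt(R + I*sqrt(6)) (P(R) = sqrt(R + sqrt(2)*sqrt(-3)) = sqrt(R + sqrt(2)*(I*sqrt(3))) = sqrt(R + I*sqrt(6)))
p(f) = (2 + f)/(2*f) (p(f) = (2 + f)/((2*f)) = (2 + f)*(1/(2*f)) = (2 + f)/(2*f))
u(d) = sqrt(d + I*sqrt(6))*(d + (2 + d)/(2*d))
-282231 + u(-180) = -282231 + sqrt(-180 + I*sqrt(6))*(1 + (-180)**2 + (1/2)*(-180))/(-180) = -282231 - sqrt(-180 + I*sqrt(6))*(1 + 32400 - 90)/180 = -282231 - 1/180*sqrt(-180 + I*sqrt(6))*32311 = -282231 - 32311*sqrt(-180 + I*sqrt(6))/180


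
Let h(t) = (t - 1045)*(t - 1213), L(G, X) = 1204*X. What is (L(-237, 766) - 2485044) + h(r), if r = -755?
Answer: 1979620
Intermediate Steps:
h(t) = (-1213 + t)*(-1045 + t) (h(t) = (-1045 + t)*(-1213 + t) = (-1213 + t)*(-1045 + t))
(L(-237, 766) - 2485044) + h(r) = (1204*766 - 2485044) + (1267585 + (-755)**2 - 2258*(-755)) = (922264 - 2485044) + (1267585 + 570025 + 1704790) = -1562780 + 3542400 = 1979620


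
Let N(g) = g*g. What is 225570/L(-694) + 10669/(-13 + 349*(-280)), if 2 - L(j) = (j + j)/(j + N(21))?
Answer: -929592418498/14366751 ≈ -64704.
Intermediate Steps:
N(g) = g²
L(j) = 2 - 2*j/(441 + j) (L(j) = 2 - (j + j)/(j + 21²) = 2 - 2*j/(j + 441) = 2 - 2*j/(441 + j))
225570/L(-694) + 10669/(-13 + 349*(-280)) = 225570/((882/(441 - 694))) + 10669/(-13 + 349*(-280)) = 225570/((882/(-253))) + 10669/(-13 - 97720) = 225570/((882*(-1/253))) + 10669/(-97733) = 225570/(-882/253) + 10669*(-1/97733) = 225570*(-253/882) - 10669/97733 = -9511535/147 - 10669/97733 = -929592418498/14366751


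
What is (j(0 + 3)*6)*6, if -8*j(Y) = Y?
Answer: -27/2 ≈ -13.500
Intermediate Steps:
j(Y) = -Y/8
(j(0 + 3)*6)*6 = (-(0 + 3)/8*6)*6 = (-⅛*3*6)*6 = -3/8*6*6 = -9/4*6 = -27/2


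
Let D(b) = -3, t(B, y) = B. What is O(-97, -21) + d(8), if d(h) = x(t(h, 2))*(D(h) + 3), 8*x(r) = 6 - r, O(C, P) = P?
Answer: -21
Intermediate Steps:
x(r) = ¾ - r/8 (x(r) = (6 - r)/8 = ¾ - r/8)
d(h) = 0 (d(h) = (¾ - h/8)*(-3 + 3) = (¾ - h/8)*0 = 0)
O(-97, -21) + d(8) = -21 + 0 = -21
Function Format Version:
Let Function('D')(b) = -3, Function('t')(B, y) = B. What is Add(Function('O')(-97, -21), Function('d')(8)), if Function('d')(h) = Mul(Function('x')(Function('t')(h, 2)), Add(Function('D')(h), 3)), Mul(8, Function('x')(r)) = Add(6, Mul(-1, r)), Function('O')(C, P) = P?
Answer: -21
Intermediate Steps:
Function('x')(r) = Add(Rational(3, 4), Mul(Rational(-1, 8), r)) (Function('x')(r) = Mul(Rational(1, 8), Add(6, Mul(-1, r))) = Add(Rational(3, 4), Mul(Rational(-1, 8), r)))
Function('d')(h) = 0 (Function('d')(h) = Mul(Add(Rational(3, 4), Mul(Rational(-1, 8), h)), Add(-3, 3)) = Mul(Add(Rational(3, 4), Mul(Rational(-1, 8), h)), 0) = 0)
Add(Function('O')(-97, -21), Function('d')(8)) = Add(-21, 0) = -21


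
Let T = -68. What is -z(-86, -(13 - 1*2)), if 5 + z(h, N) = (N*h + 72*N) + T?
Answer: -81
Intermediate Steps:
z(h, N) = -73 + 72*N + N*h (z(h, N) = -5 + ((N*h + 72*N) - 68) = -5 + ((72*N + N*h) - 68) = -5 + (-68 + 72*N + N*h) = -73 + 72*N + N*h)
-z(-86, -(13 - 1*2)) = -(-73 + 72*(-(13 - 1*2)) - (13 - 1*2)*(-86)) = -(-73 + 72*(-(13 - 2)) - (13 - 2)*(-86)) = -(-73 + 72*(-1*11) - 1*11*(-86)) = -(-73 + 72*(-11) - 11*(-86)) = -(-73 - 792 + 946) = -1*81 = -81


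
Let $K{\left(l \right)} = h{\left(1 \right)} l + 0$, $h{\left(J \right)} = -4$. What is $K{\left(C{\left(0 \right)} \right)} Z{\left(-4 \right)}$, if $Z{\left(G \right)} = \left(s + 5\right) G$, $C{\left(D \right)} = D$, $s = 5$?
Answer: $0$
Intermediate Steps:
$Z{\left(G \right)} = 10 G$ ($Z{\left(G \right)} = \left(5 + 5\right) G = 10 G$)
$K{\left(l \right)} = - 4 l$ ($K{\left(l \right)} = - 4 l + 0 = - 4 l$)
$K{\left(C{\left(0 \right)} \right)} Z{\left(-4 \right)} = \left(-4\right) 0 \cdot 10 \left(-4\right) = 0 \left(-40\right) = 0$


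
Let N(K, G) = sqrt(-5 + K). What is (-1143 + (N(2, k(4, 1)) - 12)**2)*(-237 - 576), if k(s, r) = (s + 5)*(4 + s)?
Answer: 814626 + 19512*I*sqrt(3) ≈ 8.1463e+5 + 33796.0*I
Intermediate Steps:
k(s, r) = (4 + s)*(5 + s) (k(s, r) = (5 + s)*(4 + s) = (4 + s)*(5 + s))
(-1143 + (N(2, k(4, 1)) - 12)**2)*(-237 - 576) = (-1143 + (sqrt(-5 + 2) - 12)**2)*(-237 - 576) = (-1143 + (sqrt(-3) - 12)**2)*(-813) = (-1143 + (I*sqrt(3) - 12)**2)*(-813) = (-1143 + (-12 + I*sqrt(3))**2)*(-813) = 929259 - 813*(-12 + I*sqrt(3))**2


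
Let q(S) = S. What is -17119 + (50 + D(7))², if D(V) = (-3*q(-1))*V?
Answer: -12078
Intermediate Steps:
D(V) = 3*V (D(V) = (-3*(-1))*V = 3*V)
-17119 + (50 + D(7))² = -17119 + (50 + 3*7)² = -17119 + (50 + 21)² = -17119 + 71² = -17119 + 5041 = -12078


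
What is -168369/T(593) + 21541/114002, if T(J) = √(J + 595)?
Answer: 21541/114002 - 56123*√33/66 ≈ -4884.7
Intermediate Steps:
T(J) = √(595 + J)
-168369/T(593) + 21541/114002 = -168369/√(595 + 593) + 21541/114002 = -168369*√33/198 + 21541*(1/114002) = -168369*√33/198 + 21541/114002 = -56123*√33/66 + 21541/114002 = 21541/114002 - 56123*√33/66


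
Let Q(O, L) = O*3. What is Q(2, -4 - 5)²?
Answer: 36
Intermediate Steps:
Q(O, L) = 3*O
Q(2, -4 - 5)² = (3*2)² = 6² = 36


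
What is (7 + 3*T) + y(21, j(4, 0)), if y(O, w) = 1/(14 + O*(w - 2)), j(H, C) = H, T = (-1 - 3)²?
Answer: 3081/56 ≈ 55.018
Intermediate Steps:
T = 16 (T = (-4)² = 16)
y(O, w) = 1/(14 + O*(-2 + w))
(7 + 3*T) + y(21, j(4, 0)) = (7 + 3*16) + 1/(14 - 2*21 + 21*4) = (7 + 48) + 1/(14 - 42 + 84) = 55 + 1/56 = 3081/56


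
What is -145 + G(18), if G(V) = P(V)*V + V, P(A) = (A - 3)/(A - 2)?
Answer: -881/8 ≈ -110.13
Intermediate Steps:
P(A) = (-3 + A)/(-2 + A)
G(V) = V + V*(-3 + V)/(-2 + V) (G(V) = ((-3 + V)/(-2 + V))*V + V = V*(-3 + V)/(-2 + V) + V = V + V*(-3 + V)/(-2 + V))
-145 + G(18) = -145 + 18*(-5 + 2*18)/(-2 + 18) = -145 + 18*(-5 + 36)/16 = -145 + 18*(1/16)*31 = -145 + 279/8 = -881/8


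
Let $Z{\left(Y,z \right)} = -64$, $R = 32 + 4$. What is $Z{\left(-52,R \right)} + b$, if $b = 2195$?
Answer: $2131$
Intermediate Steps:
$R = 36$
$Z{\left(-52,R \right)} + b = -64 + 2195 = 2131$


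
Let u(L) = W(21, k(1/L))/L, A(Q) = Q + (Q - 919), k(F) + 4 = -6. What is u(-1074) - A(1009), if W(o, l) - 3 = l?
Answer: -1180319/1074 ≈ -1099.0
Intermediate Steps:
k(F) = -10 (k(F) = -4 - 6 = -10)
W(o, l) = 3 + l
A(Q) = -919 + 2*Q (A(Q) = Q + (-919 + Q) = -919 + 2*Q)
u(L) = -7/L (u(L) = (3 - 10)/L = -7/L)
u(-1074) - A(1009) = -7/(-1074) - (-919 + 2*1009) = -7*(-1/1074) - (-919 + 2018) = 7/1074 - 1*1099 = 7/1074 - 1099 = -1180319/1074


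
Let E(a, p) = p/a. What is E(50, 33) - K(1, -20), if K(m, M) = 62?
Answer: -3067/50 ≈ -61.340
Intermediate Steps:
E(50, 33) - K(1, -20) = 33/50 - 1*62 = 33*(1/50) - 62 = 33/50 - 62 = -3067/50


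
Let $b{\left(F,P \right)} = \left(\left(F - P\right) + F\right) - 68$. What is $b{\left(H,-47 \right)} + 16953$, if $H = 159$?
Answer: $17250$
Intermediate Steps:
$b{\left(F,P \right)} = -68 - P + 2 F$ ($b{\left(F,P \right)} = \left(- P + 2 F\right) - 68 = -68 - P + 2 F$)
$b{\left(H,-47 \right)} + 16953 = \left(-68 - -47 + 2 \cdot 159\right) + 16953 = \left(-68 + 47 + 318\right) + 16953 = 297 + 16953 = 17250$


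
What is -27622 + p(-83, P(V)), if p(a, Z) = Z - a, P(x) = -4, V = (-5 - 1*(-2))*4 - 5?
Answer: -27543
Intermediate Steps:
V = -17 (V = (-5 + 2)*4 - 5 = -3*4 - 5 = -12 - 5 = -17)
-27622 + p(-83, P(V)) = -27622 + (-4 - 1*(-83)) = -27622 + (-4 + 83) = -27622 + 79 = -27543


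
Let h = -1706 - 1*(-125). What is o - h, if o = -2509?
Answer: -928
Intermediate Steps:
h = -1581 (h = -1706 + 125 = -1581)
o - h = -2509 - 1*(-1581) = -2509 + 1581 = -928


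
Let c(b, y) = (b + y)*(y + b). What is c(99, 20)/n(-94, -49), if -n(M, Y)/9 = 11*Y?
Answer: 289/99 ≈ 2.9192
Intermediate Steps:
n(M, Y) = -99*Y
c(b, y) = (b + y)**2 (c(b, y) = (b + y)*(b + y) = (b + y)**2)
c(99, 20)/n(-94, -49) = (99 + 20)**2/((-99*(-49))) = 119**2/4851 = 14161*(1/4851) = 289/99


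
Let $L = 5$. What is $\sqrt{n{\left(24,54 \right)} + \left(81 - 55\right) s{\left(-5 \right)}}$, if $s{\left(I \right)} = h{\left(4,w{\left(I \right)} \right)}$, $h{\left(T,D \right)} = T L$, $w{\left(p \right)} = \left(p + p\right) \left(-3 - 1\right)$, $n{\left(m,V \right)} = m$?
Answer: $4 \sqrt{34} \approx 23.324$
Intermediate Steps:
$w{\left(p \right)} = - 8 p$ ($w{\left(p \right)} = 2 p \left(-4\right) = - 8 p$)
$h{\left(T,D \right)} = 5 T$ ($h{\left(T,D \right)} = T 5 = 5 T$)
$s{\left(I \right)} = 20$ ($s{\left(I \right)} = 5 \cdot 4 = 20$)
$\sqrt{n{\left(24,54 \right)} + \left(81 - 55\right) s{\left(-5 \right)}} = \sqrt{24 + \left(81 - 55\right) 20} = \sqrt{24 + 26 \cdot 20} = \sqrt{24 + 520} = \sqrt{544} = 4 \sqrt{34}$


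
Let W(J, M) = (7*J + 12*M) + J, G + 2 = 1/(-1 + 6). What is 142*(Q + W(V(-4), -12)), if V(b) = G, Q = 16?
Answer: -101104/5 ≈ -20221.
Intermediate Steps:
G = -9/5 (G = -2 + 1/(-1 + 6) = -2 + 1/5 = -2 + ⅕ = -9/5 ≈ -1.8000)
V(b) = -9/5
W(J, M) = 8*J + 12*M
142*(Q + W(V(-4), -12)) = 142*(16 + (8*(-9/5) + 12*(-12))) = 142*(16 + (-72/5 - 144)) = 142*(16 - 792/5) = 142*(-712/5) = -101104/5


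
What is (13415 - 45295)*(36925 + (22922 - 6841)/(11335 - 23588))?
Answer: -14423339094720/12253 ≈ -1.1771e+9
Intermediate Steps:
(13415 - 45295)*(36925 + (22922 - 6841)/(11335 - 23588)) = -31880*(36925 + 16081/(-12253)) = -31880*(36925 + 16081*(-1/12253)) = -31880*(36925 - 16081/12253) = -31880*452425944/12253 = -14423339094720/12253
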